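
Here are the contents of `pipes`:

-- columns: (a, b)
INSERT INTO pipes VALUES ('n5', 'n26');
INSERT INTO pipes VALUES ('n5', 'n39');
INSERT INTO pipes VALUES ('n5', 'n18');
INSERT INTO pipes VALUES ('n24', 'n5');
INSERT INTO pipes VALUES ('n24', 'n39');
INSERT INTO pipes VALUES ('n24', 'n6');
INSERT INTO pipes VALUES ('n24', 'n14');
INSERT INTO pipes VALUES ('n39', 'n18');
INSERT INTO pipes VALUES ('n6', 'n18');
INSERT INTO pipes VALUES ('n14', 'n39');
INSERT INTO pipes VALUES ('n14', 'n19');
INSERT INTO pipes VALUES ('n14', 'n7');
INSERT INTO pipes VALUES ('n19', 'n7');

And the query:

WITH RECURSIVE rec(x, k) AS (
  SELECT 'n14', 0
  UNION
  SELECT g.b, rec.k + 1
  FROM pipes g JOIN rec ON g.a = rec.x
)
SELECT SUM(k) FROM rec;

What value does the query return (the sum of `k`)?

Base: (n14, k=0).
Iteration 1: edges from {n14} -> (n19, k=1), (n39, k=1), (n7, k=1).
Iteration 2: edges from {n19,n39,n7} -> (n18, k=2), (n7, k=2).
Iteration 3: no outgoing edges from {n18,n7}; recursion stops.
SUM(k) = 0 + 1 + 1 + 1 + 2 + 2 = 7.

7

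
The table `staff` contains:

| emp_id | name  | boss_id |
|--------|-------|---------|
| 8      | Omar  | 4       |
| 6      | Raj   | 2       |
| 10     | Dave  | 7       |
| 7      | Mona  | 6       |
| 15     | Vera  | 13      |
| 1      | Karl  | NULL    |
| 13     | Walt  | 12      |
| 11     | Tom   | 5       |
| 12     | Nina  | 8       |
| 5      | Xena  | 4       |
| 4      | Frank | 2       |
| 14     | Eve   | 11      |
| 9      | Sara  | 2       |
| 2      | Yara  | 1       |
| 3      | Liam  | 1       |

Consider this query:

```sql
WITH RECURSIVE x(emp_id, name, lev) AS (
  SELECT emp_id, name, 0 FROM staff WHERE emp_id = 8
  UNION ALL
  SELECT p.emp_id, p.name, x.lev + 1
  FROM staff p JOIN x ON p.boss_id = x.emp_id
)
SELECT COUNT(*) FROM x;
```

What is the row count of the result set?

4

Base: emp_id=8 (Omar) at lev 0.
Iteration 1: rows with boss_id in {8} -> Nina (id 12, lev 1).
Iteration 2: rows with boss_id in {12} -> Walt (id 13, lev 2).
Iteration 3: rows with boss_id in {13} -> Vera (id 15, lev 3).
Iteration 4: no rows with boss_id in {15}; recursion stops.
Total rows emitted: 4.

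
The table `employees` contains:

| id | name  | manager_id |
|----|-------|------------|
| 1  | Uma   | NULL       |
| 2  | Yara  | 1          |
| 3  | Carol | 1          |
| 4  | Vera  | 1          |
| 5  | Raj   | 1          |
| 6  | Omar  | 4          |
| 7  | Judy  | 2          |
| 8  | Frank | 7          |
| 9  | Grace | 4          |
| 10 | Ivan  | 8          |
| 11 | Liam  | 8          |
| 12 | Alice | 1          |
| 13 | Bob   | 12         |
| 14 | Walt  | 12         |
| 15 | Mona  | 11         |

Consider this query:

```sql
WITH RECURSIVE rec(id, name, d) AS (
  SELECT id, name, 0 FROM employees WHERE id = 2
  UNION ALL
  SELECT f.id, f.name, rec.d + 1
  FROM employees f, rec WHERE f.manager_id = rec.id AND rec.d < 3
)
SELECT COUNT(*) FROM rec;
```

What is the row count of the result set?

5

Base: id=2 (Yara) at d 0.
Iteration 1: rows with manager_id in {2} -> Judy (id 7, d 1).
Iteration 2: rows with manager_id in {7} -> Frank (id 8, d 2).
Iteration 3: rows with manager_id in {8} -> Ivan (id 10, d 3), Liam (id 11, d 3).
Iteration 4: d < 3 fails for all current rows; recursion stops.
Total rows emitted: 5.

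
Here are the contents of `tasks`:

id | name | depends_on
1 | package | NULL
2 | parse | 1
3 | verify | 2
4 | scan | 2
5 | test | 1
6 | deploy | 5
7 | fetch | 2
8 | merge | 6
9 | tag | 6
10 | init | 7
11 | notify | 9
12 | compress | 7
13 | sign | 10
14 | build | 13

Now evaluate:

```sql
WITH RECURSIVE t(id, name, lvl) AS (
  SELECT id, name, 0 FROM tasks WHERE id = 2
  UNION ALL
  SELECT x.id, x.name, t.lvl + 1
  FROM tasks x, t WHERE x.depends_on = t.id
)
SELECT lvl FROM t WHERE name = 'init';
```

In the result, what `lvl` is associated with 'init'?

Base: id=2 (parse) at lvl 0.
Iteration 1: rows with depends_on in {2} -> verify (id 3, lvl 1), scan (id 4, lvl 1), fetch (id 7, lvl 1).
Iteration 2: rows with depends_on in {3,4,7} -> init (id 10, lvl 2), compress (id 12, lvl 2).
Iteration 3: rows with depends_on in {10,12} -> sign (id 13, lvl 3).
Iteration 4: rows with depends_on in {13} -> build (id 14, lvl 4).
Iteration 5: no rows with depends_on in {14}; recursion stops.

2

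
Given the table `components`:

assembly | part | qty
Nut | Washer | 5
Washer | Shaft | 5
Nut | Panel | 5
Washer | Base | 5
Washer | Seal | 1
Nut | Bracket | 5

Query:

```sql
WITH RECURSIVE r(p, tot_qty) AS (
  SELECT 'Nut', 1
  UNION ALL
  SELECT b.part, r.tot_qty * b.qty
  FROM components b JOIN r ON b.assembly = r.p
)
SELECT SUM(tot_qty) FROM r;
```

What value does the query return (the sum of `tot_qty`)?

71

Base: (Nut, tot_qty=1).
Iteration 1: components of {Nut} -> Bracket = 1*5 = 5, Panel = 1*5 = 5, Washer = 1*5 = 5.
Iteration 2: components of {Bracket,Panel,Washer} -> Base = 5*5 = 25, Seal = 5*1 = 5, Shaft = 5*5 = 25.
Iteration 3: no further components; recursion stops.
SUM(tot_qty) = 1 + 5 + 5 + 5 + 25 + 25 + 5 = 71.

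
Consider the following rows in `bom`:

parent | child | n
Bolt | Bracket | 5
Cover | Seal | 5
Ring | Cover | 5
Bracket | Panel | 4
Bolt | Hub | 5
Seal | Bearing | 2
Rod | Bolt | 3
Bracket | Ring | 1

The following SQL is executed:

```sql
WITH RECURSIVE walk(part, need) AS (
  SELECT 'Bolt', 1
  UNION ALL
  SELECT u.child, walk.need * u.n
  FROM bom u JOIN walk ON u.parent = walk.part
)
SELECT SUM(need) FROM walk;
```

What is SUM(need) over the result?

Base: (Bolt, need=1).
Iteration 1: components of {Bolt} -> Bracket = 1*5 = 5, Hub = 1*5 = 5.
Iteration 2: components of {Bracket,Hub} -> Panel = 5*4 = 20, Ring = 5*1 = 5.
Iteration 3: components of {Panel,Ring} -> Cover = 5*5 = 25.
Iteration 4: components of {Cover} -> Seal = 25*5 = 125.
Iteration 5: components of {Seal} -> Bearing = 125*2 = 250.
Iteration 6: no further components; recursion stops.
SUM(need) = 1 + 5 + 5 + 5 + 20 + 25 + 125 + 250 = 436.

436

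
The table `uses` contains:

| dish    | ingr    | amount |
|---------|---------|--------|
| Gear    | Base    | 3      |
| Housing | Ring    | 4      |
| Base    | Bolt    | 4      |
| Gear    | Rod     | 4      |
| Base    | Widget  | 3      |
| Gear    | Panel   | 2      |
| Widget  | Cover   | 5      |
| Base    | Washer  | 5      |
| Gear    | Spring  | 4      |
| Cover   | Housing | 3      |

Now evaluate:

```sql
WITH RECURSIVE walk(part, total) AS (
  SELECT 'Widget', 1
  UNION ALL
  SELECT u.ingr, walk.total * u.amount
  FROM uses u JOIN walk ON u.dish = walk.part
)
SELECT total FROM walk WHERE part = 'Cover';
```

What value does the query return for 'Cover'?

5

Base: (Widget, total=1).
Iteration 1: components of {Widget} -> Cover = 1*5 = 5.
Iteration 2: components of {Cover} -> Housing = 5*3 = 15.
Iteration 3: components of {Housing} -> Ring = 15*4 = 60.
Iteration 4: no further components; recursion stops.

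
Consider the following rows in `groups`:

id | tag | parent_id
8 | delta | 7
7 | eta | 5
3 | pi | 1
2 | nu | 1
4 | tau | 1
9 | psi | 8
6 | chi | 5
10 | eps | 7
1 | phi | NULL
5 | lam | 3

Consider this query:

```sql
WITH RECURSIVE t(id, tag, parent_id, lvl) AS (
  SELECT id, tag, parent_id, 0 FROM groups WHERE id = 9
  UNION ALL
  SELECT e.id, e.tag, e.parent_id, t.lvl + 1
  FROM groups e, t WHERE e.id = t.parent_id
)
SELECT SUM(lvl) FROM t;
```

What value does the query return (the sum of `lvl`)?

15

Base: id=9 (psi), parent_id=8, lvl 0.
Iteration 1: join on id=8 -> delta (id 8, parent_id=7, lvl 1).
Iteration 2: join on id=7 -> eta (id 7, parent_id=5, lvl 2).
Iteration 3: join on id=5 -> lam (id 5, parent_id=3, lvl 3).
Iteration 4: join on id=3 -> pi (id 3, parent_id=1, lvl 4).
Iteration 5: join on id=1 -> phi (id 1, parent_id=NULL, lvl 5).
Iteration 6: parent_id is NULL; no match; recursion stops.
SUM(lvl) = 0 + 1 + 2 + 3 + 4 + 5 = 15.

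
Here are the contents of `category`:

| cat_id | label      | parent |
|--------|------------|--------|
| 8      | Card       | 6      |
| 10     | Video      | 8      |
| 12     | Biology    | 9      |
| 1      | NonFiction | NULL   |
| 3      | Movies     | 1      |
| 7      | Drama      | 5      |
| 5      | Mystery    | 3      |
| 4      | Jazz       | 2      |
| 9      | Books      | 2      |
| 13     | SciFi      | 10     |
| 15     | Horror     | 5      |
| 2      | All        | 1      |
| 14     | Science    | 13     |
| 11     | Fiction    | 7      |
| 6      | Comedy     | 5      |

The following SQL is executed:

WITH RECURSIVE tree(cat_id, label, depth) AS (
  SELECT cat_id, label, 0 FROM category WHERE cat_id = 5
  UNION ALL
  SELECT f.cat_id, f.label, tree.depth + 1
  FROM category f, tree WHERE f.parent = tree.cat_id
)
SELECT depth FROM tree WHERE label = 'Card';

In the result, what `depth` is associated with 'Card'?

2

Base: cat_id=5 (Mystery) at depth 0.
Iteration 1: rows with parent in {5} -> Comedy (id 6, depth 1), Drama (id 7, depth 1), Horror (id 15, depth 1).
Iteration 2: rows with parent in {6,7,15} -> Card (id 8, depth 2), Fiction (id 11, depth 2).
Iteration 3: rows with parent in {8,11} -> Video (id 10, depth 3).
Iteration 4: rows with parent in {10} -> SciFi (id 13, depth 4).
Iteration 5: rows with parent in {13} -> Science (id 14, depth 5).
Iteration 6: no rows with parent in {14}; recursion stops.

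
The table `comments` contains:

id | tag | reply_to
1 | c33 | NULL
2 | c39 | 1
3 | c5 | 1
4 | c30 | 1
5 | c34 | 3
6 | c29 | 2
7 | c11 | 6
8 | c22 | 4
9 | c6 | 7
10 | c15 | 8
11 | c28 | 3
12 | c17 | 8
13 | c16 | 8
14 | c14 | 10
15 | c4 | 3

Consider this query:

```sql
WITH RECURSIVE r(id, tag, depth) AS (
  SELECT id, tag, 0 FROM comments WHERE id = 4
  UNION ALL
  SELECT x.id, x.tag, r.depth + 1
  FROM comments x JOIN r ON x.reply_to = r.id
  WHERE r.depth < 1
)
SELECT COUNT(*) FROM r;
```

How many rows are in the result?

Base: id=4 (c30) at depth 0.
Iteration 1: rows with reply_to in {4} -> c22 (id 8, depth 1).
Iteration 2: depth < 1 fails for all current rows; recursion stops.
Total rows emitted: 2.

2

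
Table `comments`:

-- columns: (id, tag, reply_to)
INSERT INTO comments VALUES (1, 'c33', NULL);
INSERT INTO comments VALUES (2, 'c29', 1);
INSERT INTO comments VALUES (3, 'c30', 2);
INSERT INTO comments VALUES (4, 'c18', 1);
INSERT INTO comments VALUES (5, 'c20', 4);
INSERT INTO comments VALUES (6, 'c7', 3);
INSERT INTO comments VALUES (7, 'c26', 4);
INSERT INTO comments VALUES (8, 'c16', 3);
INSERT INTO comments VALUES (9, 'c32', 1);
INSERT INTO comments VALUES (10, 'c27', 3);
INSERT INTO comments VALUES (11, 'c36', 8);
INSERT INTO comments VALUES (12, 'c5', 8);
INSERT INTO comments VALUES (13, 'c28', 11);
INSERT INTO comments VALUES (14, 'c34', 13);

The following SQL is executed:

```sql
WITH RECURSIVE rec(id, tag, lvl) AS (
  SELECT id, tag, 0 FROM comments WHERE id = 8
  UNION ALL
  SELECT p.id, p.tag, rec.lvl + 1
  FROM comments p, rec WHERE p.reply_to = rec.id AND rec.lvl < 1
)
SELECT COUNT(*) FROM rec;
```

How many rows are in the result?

3

Base: id=8 (c16) at lvl 0.
Iteration 1: rows with reply_to in {8} -> c36 (id 11, lvl 1), c5 (id 12, lvl 1).
Iteration 2: lvl < 1 fails for all current rows; recursion stops.
Total rows emitted: 3.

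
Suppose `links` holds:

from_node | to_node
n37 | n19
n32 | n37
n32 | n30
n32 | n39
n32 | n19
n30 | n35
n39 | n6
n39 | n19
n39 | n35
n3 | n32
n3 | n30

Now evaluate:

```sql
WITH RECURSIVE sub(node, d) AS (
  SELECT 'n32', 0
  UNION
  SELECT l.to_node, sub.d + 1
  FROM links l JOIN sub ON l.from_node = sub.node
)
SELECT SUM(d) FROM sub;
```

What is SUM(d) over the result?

Base: (n32, d=0).
Iteration 1: edges from {n32} -> (n19, d=1), (n30, d=1), (n37, d=1), (n39, d=1).
Iteration 2: edges from {n19,n30,n37,n39} -> (n19, d=2), (n35, d=2), (n6, d=2). [UNION drops 2 duplicate row(s)]
Iteration 3: no outgoing edges from {n19,n35,n6}; recursion stops.
SUM(d) = 0 + 1 + 1 + 1 + 1 + 2 + 2 + 2 = 10.

10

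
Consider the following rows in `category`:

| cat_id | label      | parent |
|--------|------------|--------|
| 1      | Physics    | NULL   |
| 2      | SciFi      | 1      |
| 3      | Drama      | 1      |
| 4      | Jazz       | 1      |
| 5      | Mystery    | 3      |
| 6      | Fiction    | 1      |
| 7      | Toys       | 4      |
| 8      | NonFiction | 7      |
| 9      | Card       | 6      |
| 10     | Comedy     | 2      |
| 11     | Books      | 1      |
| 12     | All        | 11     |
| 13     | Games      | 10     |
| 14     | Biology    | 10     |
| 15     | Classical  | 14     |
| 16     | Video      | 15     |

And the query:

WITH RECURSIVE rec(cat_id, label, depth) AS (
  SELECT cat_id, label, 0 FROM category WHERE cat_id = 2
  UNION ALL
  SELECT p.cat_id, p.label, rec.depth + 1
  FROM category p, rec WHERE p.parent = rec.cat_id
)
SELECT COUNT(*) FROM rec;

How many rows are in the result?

Base: cat_id=2 (SciFi) at depth 0.
Iteration 1: rows with parent in {2} -> Comedy (id 10, depth 1).
Iteration 2: rows with parent in {10} -> Games (id 13, depth 2), Biology (id 14, depth 2).
Iteration 3: rows with parent in {13,14} -> Classical (id 15, depth 3).
Iteration 4: rows with parent in {15} -> Video (id 16, depth 4).
Iteration 5: no rows with parent in {16}; recursion stops.
Total rows emitted: 6.

6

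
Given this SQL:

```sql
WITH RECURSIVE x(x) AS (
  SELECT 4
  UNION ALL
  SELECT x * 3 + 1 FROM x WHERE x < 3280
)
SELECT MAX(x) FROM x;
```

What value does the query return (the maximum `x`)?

Base: x=4.
Iteration 1: 4 < 3280 holds -> x = 4 * 3 + 1 = 13.
Iteration 2: 13 < 3280 holds -> x = 13 * 3 + 1 = 40.
Iteration 3: 40 < 3280 holds -> x = 40 * 3 + 1 = 121.
Iteration 4: 121 < 3280 holds -> x = 121 * 3 + 1 = 364.
Iteration 5: 364 < 3280 holds -> x = 364 * 3 + 1 = 1093.
Iteration 6: 1093 < 3280 holds -> x = 1093 * 3 + 1 = 3280.
Iteration 7: 3280 < 3280 fails; recursion stops.
x values: 4, 13, 40, 121, 364, 1093, 3280; the maximum is 3280.

3280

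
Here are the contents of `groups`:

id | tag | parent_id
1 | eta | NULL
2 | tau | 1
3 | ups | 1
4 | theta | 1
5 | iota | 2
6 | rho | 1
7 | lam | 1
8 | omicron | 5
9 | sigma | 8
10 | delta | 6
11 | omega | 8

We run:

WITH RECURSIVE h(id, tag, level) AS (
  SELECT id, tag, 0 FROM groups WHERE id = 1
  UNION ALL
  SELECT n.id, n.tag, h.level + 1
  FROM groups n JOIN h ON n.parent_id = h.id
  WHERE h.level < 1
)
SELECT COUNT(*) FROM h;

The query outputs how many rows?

Base: id=1 (eta) at level 0.
Iteration 1: rows with parent_id in {1} -> tau (id 2, level 1), ups (id 3, level 1), theta (id 4, level 1), rho (id 6, level 1), lam (id 7, level 1).
Iteration 2: level < 1 fails for all current rows; recursion stops.
Total rows emitted: 6.

6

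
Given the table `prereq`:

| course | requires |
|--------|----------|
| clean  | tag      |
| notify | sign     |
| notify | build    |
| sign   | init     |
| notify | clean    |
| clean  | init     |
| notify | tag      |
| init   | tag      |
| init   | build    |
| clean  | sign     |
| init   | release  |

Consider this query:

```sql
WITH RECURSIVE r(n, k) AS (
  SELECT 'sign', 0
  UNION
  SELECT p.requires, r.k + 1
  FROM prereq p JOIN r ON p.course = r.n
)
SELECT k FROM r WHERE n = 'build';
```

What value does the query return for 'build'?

Base: (sign, k=0).
Iteration 1: edges from {sign} -> (init, k=1).
Iteration 2: edges from {init} -> (build, k=2), (release, k=2), (tag, k=2).
Iteration 3: no outgoing edges from {build,release,tag}; recursion stops.

2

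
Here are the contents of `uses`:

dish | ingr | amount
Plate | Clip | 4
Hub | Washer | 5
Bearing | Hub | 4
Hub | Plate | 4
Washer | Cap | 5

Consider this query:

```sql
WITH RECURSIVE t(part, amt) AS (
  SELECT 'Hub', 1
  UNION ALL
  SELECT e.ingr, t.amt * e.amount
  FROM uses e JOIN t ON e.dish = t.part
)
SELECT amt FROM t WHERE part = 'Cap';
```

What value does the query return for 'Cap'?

25

Base: (Hub, amt=1).
Iteration 1: components of {Hub} -> Plate = 1*4 = 4, Washer = 1*5 = 5.
Iteration 2: components of {Plate,Washer} -> Cap = 5*5 = 25, Clip = 4*4 = 16.
Iteration 3: no further components; recursion stops.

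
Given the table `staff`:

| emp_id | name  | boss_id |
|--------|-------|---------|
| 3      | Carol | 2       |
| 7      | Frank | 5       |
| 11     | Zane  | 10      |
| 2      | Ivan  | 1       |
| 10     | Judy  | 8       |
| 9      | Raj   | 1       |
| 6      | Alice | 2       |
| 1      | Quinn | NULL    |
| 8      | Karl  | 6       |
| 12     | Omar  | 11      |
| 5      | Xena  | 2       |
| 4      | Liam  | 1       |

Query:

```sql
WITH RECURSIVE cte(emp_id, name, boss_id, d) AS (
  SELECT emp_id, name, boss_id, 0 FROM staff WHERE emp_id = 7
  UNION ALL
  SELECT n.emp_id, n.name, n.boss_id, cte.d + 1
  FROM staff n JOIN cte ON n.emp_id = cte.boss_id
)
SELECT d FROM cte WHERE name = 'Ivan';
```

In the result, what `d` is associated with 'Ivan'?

Base: emp_id=7 (Frank), boss_id=5, d 0.
Iteration 1: join on emp_id=5 -> Xena (id 5, boss_id=2, d 1).
Iteration 2: join on emp_id=2 -> Ivan (id 2, boss_id=1, d 2).
Iteration 3: join on emp_id=1 -> Quinn (id 1, boss_id=NULL, d 3).
Iteration 4: boss_id is NULL; no match; recursion stops.

2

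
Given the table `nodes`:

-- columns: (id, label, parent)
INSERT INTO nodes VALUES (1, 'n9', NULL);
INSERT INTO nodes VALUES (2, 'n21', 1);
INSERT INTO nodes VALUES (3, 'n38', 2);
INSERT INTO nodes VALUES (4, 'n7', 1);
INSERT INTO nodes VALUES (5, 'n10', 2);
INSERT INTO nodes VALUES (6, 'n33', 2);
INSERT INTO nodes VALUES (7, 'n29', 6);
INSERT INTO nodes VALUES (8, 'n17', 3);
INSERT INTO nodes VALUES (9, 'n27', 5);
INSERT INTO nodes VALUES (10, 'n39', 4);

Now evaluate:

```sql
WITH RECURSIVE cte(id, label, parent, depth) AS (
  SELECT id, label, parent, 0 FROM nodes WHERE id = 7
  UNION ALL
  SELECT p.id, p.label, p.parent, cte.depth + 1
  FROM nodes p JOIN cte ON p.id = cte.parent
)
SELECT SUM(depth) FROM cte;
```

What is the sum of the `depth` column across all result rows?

6

Base: id=7 (n29), parent=6, depth 0.
Iteration 1: join on id=6 -> n33 (id 6, parent=2, depth 1).
Iteration 2: join on id=2 -> n21 (id 2, parent=1, depth 2).
Iteration 3: join on id=1 -> n9 (id 1, parent=NULL, depth 3).
Iteration 4: parent is NULL; no match; recursion stops.
SUM(depth) = 0 + 1 + 2 + 3 = 6.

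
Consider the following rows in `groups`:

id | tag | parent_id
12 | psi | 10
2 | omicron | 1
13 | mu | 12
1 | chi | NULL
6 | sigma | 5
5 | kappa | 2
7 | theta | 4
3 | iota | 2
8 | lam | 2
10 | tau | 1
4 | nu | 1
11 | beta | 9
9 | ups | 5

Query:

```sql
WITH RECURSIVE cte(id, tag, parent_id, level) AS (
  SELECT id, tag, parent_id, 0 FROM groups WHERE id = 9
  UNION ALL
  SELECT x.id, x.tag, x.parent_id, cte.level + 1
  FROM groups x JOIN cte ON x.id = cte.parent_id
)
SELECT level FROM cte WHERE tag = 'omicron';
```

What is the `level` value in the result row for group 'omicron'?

2

Base: id=9 (ups), parent_id=5, level 0.
Iteration 1: join on id=5 -> kappa (id 5, parent_id=2, level 1).
Iteration 2: join on id=2 -> omicron (id 2, parent_id=1, level 2).
Iteration 3: join on id=1 -> chi (id 1, parent_id=NULL, level 3).
Iteration 4: parent_id is NULL; no match; recursion stops.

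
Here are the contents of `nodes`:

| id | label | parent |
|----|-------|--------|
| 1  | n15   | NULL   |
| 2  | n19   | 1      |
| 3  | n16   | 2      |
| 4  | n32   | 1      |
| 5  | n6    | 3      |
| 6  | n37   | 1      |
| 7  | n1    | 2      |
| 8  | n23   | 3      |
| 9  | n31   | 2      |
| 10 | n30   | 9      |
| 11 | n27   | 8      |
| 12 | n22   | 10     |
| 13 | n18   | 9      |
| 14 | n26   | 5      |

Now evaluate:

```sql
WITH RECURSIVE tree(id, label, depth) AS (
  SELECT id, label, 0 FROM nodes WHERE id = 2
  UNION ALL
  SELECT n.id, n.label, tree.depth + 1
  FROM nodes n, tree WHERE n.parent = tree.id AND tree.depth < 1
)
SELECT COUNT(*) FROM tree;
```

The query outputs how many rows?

Base: id=2 (n19) at depth 0.
Iteration 1: rows with parent in {2} -> n16 (id 3, depth 1), n1 (id 7, depth 1), n31 (id 9, depth 1).
Iteration 2: depth < 1 fails for all current rows; recursion stops.
Total rows emitted: 4.

4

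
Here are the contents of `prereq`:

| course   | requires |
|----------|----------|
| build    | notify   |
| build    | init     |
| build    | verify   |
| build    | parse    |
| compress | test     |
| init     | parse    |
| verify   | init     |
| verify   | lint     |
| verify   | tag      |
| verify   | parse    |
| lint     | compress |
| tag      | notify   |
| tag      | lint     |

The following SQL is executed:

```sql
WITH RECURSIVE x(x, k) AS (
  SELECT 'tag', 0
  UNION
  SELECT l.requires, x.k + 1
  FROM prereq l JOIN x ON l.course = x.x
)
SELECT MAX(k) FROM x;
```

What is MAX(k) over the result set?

3

Base: (tag, k=0).
Iteration 1: edges from {tag} -> (lint, k=1), (notify, k=1).
Iteration 2: edges from {lint,notify} -> (compress, k=2).
Iteration 3: edges from {compress} -> (test, k=3).
Iteration 4: no outgoing edges from {test}; recursion stops.
k values: 0, 1, 1, 2, 3; the maximum is 3.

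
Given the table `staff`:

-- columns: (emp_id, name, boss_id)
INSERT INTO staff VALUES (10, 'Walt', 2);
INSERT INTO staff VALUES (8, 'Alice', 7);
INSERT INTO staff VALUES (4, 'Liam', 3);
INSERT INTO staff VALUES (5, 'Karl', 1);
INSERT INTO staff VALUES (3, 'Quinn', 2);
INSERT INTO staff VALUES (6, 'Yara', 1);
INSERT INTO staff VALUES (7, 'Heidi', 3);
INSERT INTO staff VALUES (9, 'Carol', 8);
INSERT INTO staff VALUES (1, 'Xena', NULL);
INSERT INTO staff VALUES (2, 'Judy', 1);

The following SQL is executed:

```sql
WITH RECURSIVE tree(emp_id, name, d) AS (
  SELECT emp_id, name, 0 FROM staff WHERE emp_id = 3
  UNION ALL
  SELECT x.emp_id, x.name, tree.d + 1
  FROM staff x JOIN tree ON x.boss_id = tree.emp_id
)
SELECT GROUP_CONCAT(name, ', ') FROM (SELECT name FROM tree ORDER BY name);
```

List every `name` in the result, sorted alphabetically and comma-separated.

Base: emp_id=3 (Quinn) at d 0.
Iteration 1: rows with boss_id in {3} -> Liam (id 4, d 1), Heidi (id 7, d 1).
Iteration 2: rows with boss_id in {4,7} -> Alice (id 8, d 2).
Iteration 3: rows with boss_id in {8} -> Carol (id 9, d 3).
Iteration 4: no rows with boss_id in {9}; recursion stops.

Alice, Carol, Heidi, Liam, Quinn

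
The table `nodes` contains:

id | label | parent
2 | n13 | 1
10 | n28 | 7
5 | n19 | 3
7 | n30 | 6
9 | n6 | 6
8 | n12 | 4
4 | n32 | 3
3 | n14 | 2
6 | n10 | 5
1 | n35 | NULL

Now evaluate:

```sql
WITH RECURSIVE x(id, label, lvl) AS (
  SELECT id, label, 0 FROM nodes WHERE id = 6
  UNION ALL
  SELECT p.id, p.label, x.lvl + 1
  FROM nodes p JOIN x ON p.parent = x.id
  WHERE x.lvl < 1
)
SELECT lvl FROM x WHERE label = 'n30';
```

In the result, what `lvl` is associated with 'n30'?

1

Base: id=6 (n10) at lvl 0.
Iteration 1: rows with parent in {6} -> n30 (id 7, lvl 1), n6 (id 9, lvl 1).
Iteration 2: lvl < 1 fails for all current rows; recursion stops.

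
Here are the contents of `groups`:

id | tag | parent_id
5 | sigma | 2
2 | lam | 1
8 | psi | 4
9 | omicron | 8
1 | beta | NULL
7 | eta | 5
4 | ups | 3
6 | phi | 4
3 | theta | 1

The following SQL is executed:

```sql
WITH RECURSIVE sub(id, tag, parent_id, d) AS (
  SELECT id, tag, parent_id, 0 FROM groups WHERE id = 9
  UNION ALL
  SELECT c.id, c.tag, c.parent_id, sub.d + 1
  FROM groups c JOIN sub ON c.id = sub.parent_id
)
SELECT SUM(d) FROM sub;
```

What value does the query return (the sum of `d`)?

10

Base: id=9 (omicron), parent_id=8, d 0.
Iteration 1: join on id=8 -> psi (id 8, parent_id=4, d 1).
Iteration 2: join on id=4 -> ups (id 4, parent_id=3, d 2).
Iteration 3: join on id=3 -> theta (id 3, parent_id=1, d 3).
Iteration 4: join on id=1 -> beta (id 1, parent_id=NULL, d 4).
Iteration 5: parent_id is NULL; no match; recursion stops.
SUM(d) = 0 + 1 + 2 + 3 + 4 = 10.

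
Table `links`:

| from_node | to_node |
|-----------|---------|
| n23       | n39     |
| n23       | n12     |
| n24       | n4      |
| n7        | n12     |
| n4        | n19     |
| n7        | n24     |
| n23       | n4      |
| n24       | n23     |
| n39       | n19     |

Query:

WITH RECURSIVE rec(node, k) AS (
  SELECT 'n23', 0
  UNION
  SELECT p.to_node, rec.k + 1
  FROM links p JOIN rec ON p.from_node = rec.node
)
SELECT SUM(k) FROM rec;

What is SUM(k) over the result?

5

Base: (n23, k=0).
Iteration 1: edges from {n23} -> (n12, k=1), (n39, k=1), (n4, k=1).
Iteration 2: edges from {n12,n39,n4} -> (n19, k=2). [UNION drops 1 duplicate row(s)]
Iteration 3: no outgoing edges from {n19}; recursion stops.
SUM(k) = 0 + 1 + 1 + 1 + 2 = 5.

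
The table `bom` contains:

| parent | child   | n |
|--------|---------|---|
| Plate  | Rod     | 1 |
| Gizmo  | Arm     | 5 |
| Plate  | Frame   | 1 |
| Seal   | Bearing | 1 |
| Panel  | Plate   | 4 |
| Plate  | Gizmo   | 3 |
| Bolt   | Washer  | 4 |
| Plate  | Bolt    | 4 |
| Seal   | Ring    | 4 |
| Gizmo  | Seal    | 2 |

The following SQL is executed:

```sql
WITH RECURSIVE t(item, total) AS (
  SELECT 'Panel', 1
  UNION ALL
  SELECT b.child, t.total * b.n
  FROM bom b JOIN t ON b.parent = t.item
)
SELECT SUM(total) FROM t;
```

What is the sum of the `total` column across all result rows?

309

Base: (Panel, total=1).
Iteration 1: components of {Panel} -> Plate = 1*4 = 4.
Iteration 2: components of {Plate} -> Bolt = 4*4 = 16, Frame = 4*1 = 4, Gizmo = 4*3 = 12, Rod = 4*1 = 4.
Iteration 3: components of {Bolt,Frame,Gizmo,Rod} -> Arm = 12*5 = 60, Seal = 12*2 = 24, Washer = 16*4 = 64.
Iteration 4: components of {Arm,Seal,Washer} -> Bearing = 24*1 = 24, Ring = 24*4 = 96.
Iteration 5: no further components; recursion stops.
SUM(total) = 1 + 4 + 4 + 12 + 16 + 4 + 24 + 60 + 64 + 24 + 96 = 309.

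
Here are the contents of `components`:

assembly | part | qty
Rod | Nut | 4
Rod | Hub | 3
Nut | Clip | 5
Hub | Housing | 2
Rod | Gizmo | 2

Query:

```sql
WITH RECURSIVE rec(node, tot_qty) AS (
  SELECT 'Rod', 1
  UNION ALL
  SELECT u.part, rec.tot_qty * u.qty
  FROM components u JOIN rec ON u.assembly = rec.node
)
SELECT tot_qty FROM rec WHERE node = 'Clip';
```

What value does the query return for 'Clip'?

20

Base: (Rod, tot_qty=1).
Iteration 1: components of {Rod} -> Gizmo = 1*2 = 2, Hub = 1*3 = 3, Nut = 1*4 = 4.
Iteration 2: components of {Gizmo,Hub,Nut} -> Clip = 4*5 = 20, Housing = 3*2 = 6.
Iteration 3: no further components; recursion stops.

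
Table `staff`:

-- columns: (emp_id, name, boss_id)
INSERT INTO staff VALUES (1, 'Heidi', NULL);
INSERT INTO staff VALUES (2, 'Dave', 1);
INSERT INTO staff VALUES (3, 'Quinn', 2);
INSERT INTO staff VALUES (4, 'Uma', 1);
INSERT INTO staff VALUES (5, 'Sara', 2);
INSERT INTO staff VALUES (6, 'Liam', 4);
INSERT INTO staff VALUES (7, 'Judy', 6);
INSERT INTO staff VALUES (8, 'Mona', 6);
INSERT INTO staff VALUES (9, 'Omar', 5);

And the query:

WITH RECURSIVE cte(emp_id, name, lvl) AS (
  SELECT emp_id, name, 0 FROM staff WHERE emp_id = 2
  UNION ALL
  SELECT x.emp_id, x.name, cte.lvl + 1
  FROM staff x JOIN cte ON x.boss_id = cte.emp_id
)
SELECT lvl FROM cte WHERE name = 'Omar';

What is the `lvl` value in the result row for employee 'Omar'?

Base: emp_id=2 (Dave) at lvl 0.
Iteration 1: rows with boss_id in {2} -> Quinn (id 3, lvl 1), Sara (id 5, lvl 1).
Iteration 2: rows with boss_id in {3,5} -> Omar (id 9, lvl 2).
Iteration 3: no rows with boss_id in {9}; recursion stops.

2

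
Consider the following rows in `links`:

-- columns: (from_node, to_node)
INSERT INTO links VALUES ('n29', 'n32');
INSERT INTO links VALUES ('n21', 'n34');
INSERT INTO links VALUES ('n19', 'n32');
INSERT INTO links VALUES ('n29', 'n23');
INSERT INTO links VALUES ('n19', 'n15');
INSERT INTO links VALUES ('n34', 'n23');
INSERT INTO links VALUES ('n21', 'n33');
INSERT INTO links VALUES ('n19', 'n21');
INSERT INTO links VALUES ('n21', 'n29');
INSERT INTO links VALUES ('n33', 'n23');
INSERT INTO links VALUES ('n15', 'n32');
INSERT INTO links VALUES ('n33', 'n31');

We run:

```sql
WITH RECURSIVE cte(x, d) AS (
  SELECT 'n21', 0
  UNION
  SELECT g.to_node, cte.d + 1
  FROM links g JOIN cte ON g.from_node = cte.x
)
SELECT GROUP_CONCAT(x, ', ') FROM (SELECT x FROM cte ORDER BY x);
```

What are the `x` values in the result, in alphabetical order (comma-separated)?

Base: (n21, d=0).
Iteration 1: edges from {n21} -> (n29, d=1), (n33, d=1), (n34, d=1).
Iteration 2: edges from {n29,n33,n34} -> (n23, d=2), (n31, d=2), (n32, d=2). [UNION drops 2 duplicate row(s)]
Iteration 3: no outgoing edges from {n23,n31,n32}; recursion stops.

n21, n23, n29, n31, n32, n33, n34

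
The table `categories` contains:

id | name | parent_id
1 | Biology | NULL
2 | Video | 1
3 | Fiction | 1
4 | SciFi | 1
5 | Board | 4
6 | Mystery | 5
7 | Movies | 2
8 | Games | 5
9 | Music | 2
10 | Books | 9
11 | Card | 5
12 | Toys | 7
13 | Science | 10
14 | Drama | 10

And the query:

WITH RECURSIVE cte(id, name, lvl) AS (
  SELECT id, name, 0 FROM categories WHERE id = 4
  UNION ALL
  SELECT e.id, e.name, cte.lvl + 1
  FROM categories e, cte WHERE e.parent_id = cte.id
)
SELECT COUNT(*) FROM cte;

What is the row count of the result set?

Base: id=4 (SciFi) at lvl 0.
Iteration 1: rows with parent_id in {4} -> Board (id 5, lvl 1).
Iteration 2: rows with parent_id in {5} -> Mystery (id 6, lvl 2), Games (id 8, lvl 2), Card (id 11, lvl 2).
Iteration 3: no rows with parent_id in {6,8,11}; recursion stops.
Total rows emitted: 5.

5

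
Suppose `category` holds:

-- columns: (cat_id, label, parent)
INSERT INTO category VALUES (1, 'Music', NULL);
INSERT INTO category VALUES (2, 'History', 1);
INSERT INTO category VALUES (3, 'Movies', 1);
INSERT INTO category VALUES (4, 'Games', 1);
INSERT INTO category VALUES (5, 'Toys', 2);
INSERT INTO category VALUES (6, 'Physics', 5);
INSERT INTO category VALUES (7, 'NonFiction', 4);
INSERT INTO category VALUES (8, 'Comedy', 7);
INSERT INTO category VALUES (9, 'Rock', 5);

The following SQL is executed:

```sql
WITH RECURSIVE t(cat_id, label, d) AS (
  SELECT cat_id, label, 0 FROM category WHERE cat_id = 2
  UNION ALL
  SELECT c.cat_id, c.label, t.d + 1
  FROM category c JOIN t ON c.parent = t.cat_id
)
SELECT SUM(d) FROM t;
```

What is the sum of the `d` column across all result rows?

5

Base: cat_id=2 (History) at d 0.
Iteration 1: rows with parent in {2} -> Toys (id 5, d 1).
Iteration 2: rows with parent in {5} -> Physics (id 6, d 2), Rock (id 9, d 2).
Iteration 3: no rows with parent in {6,9}; recursion stops.
SUM(d) = 0 + 1 + 2 + 2 = 5.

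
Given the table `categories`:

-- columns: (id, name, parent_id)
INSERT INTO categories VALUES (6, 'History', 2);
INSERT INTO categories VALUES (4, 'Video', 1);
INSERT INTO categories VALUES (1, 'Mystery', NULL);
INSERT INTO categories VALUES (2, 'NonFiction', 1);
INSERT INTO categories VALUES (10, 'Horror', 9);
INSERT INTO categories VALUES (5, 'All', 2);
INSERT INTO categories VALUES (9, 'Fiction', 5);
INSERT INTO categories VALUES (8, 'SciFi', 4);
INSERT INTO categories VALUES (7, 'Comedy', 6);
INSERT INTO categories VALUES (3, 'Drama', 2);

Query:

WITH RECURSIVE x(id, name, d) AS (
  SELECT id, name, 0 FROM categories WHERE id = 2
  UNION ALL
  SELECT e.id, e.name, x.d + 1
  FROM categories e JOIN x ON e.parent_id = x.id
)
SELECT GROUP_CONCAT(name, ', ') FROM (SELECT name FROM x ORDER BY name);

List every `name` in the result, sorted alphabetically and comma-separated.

All, Comedy, Drama, Fiction, History, Horror, NonFiction

Base: id=2 (NonFiction) at d 0.
Iteration 1: rows with parent_id in {2} -> Drama (id 3, d 1), All (id 5, d 1), History (id 6, d 1).
Iteration 2: rows with parent_id in {3,5,6} -> Comedy (id 7, d 2), Fiction (id 9, d 2).
Iteration 3: rows with parent_id in {7,9} -> Horror (id 10, d 3).
Iteration 4: no rows with parent_id in {10}; recursion stops.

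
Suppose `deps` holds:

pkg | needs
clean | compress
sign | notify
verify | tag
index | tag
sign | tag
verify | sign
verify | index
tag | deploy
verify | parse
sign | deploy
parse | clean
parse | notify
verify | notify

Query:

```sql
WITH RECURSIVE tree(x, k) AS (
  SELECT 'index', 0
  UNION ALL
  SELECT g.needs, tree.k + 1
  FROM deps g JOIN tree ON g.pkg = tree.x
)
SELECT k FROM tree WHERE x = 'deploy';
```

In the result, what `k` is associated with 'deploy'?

2

Base: (index, k=0).
Iteration 1: edges from {index} -> (tag, k=1).
Iteration 2: edges from {tag} -> (deploy, k=2).
Iteration 3: no outgoing edges from {deploy}; recursion stops.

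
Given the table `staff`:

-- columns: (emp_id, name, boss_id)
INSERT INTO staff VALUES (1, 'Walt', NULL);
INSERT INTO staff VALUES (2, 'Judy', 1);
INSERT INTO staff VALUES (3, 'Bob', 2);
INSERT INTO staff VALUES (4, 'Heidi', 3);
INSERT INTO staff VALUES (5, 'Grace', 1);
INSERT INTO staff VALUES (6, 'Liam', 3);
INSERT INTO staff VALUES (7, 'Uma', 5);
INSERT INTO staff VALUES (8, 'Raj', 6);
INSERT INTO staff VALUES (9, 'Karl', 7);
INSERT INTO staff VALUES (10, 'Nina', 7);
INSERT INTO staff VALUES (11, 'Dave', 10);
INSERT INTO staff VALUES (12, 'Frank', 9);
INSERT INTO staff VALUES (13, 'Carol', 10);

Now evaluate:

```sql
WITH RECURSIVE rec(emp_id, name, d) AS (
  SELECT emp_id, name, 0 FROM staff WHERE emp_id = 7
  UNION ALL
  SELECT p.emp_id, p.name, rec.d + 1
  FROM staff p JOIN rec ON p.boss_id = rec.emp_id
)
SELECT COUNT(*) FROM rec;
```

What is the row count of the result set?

Base: emp_id=7 (Uma) at d 0.
Iteration 1: rows with boss_id in {7} -> Karl (id 9, d 1), Nina (id 10, d 1).
Iteration 2: rows with boss_id in {9,10} -> Dave (id 11, d 2), Frank (id 12, d 2), Carol (id 13, d 2).
Iteration 3: no rows with boss_id in {11,12,13}; recursion stops.
Total rows emitted: 6.

6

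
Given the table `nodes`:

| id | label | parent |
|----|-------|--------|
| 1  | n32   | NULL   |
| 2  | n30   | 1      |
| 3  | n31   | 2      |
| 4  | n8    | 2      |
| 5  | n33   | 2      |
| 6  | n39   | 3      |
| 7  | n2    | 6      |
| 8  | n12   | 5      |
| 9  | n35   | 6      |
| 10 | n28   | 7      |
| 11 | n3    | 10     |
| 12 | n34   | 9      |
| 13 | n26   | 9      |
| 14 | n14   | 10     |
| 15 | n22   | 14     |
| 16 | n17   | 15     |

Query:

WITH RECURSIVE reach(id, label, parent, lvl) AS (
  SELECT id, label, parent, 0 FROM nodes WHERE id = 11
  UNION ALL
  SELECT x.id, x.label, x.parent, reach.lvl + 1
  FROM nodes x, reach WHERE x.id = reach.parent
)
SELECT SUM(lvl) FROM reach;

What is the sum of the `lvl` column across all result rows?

21

Base: id=11 (n3), parent=10, lvl 0.
Iteration 1: join on id=10 -> n28 (id 10, parent=7, lvl 1).
Iteration 2: join on id=7 -> n2 (id 7, parent=6, lvl 2).
Iteration 3: join on id=6 -> n39 (id 6, parent=3, lvl 3).
Iteration 4: join on id=3 -> n31 (id 3, parent=2, lvl 4).
Iteration 5: join on id=2 -> n30 (id 2, parent=1, lvl 5).
Iteration 6: join on id=1 -> n32 (id 1, parent=NULL, lvl 6).
Iteration 7: parent is NULL; no match; recursion stops.
SUM(lvl) = 0 + 1 + 2 + 3 + 4 + 5 + 6 = 21.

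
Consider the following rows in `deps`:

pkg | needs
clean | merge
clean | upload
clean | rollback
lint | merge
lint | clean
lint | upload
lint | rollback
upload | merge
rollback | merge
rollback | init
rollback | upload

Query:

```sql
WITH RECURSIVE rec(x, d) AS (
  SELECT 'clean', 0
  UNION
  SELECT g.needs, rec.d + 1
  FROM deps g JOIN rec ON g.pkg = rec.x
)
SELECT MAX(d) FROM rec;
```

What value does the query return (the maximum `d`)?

3

Base: (clean, d=0).
Iteration 1: edges from {clean} -> (merge, d=1), (rollback, d=1), (upload, d=1).
Iteration 2: edges from {merge,rollback,upload} -> (init, d=2), (merge, d=2), (upload, d=2). [UNION drops 1 duplicate row(s)]
Iteration 3: edges from {init,merge,upload} -> (merge, d=3).
Iteration 4: no outgoing edges from {merge}; recursion stops.
d values: 0, 1, 1, 1, 2, 2, 2, 3; the maximum is 3.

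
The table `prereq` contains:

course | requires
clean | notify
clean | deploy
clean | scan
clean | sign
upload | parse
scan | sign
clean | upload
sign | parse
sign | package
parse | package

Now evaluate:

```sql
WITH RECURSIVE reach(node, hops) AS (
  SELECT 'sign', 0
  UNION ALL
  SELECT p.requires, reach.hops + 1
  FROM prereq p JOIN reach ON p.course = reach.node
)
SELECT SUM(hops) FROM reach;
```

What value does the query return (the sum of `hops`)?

4

Base: (sign, hops=0).
Iteration 1: edges from {sign} -> (package, hops=1), (parse, hops=1).
Iteration 2: edges from {package,parse} -> (package, hops=2).
Iteration 3: no outgoing edges from {package}; recursion stops.
SUM(hops) = 0 + 1 + 1 + 2 = 4.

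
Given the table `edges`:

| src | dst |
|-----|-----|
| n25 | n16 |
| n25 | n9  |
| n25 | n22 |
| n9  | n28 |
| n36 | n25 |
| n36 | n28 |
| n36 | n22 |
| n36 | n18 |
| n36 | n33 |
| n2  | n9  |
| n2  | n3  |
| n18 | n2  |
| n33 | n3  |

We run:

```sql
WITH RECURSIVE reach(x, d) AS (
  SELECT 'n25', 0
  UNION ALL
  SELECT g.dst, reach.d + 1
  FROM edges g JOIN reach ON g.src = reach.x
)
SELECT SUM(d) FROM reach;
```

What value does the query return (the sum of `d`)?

5

Base: (n25, d=0).
Iteration 1: edges from {n25} -> (n16, d=1), (n22, d=1), (n9, d=1).
Iteration 2: edges from {n16,n22,n9} -> (n28, d=2).
Iteration 3: no outgoing edges from {n28}; recursion stops.
SUM(d) = 0 + 1 + 1 + 1 + 2 = 5.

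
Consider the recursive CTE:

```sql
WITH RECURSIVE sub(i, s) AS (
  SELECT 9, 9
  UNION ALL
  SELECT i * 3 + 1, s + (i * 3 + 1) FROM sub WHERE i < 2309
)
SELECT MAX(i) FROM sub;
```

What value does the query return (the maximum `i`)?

Base: i=9, s=9.
Iteration 1: 9 < 2309 holds -> i = 9 * 3 + 1 = 28, s = 9 + 28 = 37.
Iteration 2: 28 < 2309 holds -> i = 28 * 3 + 1 = 85, s = 37 + 85 = 122.
Iteration 3: 85 < 2309 holds -> i = 85 * 3 + 1 = 256, s = 122 + 256 = 378.
Iteration 4: 256 < 2309 holds -> i = 256 * 3 + 1 = 769, s = 378 + 769 = 1147.
Iteration 5: 769 < 2309 holds -> i = 769 * 3 + 1 = 2308, s = 1147 + 2308 = 3455.
Iteration 6: 2308 < 2309 holds -> i = 2308 * 3 + 1 = 6925, s = 3455 + 6925 = 10380.
Iteration 7: 6925 < 2309 fails; recursion stops.
i values: 9, 28, 85, 256, 769, 2308, 6925; the maximum is 6925.

6925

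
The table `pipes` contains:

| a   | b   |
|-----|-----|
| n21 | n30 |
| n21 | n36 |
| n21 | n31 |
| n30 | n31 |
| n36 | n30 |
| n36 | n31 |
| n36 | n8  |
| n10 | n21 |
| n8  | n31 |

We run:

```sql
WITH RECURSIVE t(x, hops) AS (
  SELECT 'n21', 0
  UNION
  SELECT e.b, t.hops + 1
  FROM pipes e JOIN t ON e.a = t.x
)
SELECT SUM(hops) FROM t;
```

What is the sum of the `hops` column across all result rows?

12

Base: (n21, hops=0).
Iteration 1: edges from {n21} -> (n30, hops=1), (n31, hops=1), (n36, hops=1).
Iteration 2: edges from {n30,n31,n36} -> (n30, hops=2), (n31, hops=2), (n8, hops=2). [UNION drops 1 duplicate row(s)]
Iteration 3: edges from {n30,n31,n8} -> (n31, hops=3). [UNION drops 1 duplicate row(s)]
Iteration 4: no outgoing edges from {n31}; recursion stops.
SUM(hops) = 0 + 1 + 1 + 1 + 2 + 2 + 2 + 3 = 12.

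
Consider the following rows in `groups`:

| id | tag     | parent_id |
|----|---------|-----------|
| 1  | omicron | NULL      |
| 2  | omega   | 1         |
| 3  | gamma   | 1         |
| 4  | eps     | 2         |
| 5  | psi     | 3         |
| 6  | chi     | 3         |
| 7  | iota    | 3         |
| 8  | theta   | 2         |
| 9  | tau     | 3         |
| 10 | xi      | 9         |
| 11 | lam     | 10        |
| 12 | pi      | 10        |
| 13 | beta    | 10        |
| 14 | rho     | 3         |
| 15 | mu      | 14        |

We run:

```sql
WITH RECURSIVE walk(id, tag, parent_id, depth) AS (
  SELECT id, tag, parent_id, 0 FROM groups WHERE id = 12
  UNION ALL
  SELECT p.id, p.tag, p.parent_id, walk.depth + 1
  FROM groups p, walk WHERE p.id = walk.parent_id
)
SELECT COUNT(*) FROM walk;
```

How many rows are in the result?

5

Base: id=12 (pi), parent_id=10, depth 0.
Iteration 1: join on id=10 -> xi (id 10, parent_id=9, depth 1).
Iteration 2: join on id=9 -> tau (id 9, parent_id=3, depth 2).
Iteration 3: join on id=3 -> gamma (id 3, parent_id=1, depth 3).
Iteration 4: join on id=1 -> omicron (id 1, parent_id=NULL, depth 4).
Iteration 5: parent_id is NULL; no match; recursion stops.
Total rows emitted: 5.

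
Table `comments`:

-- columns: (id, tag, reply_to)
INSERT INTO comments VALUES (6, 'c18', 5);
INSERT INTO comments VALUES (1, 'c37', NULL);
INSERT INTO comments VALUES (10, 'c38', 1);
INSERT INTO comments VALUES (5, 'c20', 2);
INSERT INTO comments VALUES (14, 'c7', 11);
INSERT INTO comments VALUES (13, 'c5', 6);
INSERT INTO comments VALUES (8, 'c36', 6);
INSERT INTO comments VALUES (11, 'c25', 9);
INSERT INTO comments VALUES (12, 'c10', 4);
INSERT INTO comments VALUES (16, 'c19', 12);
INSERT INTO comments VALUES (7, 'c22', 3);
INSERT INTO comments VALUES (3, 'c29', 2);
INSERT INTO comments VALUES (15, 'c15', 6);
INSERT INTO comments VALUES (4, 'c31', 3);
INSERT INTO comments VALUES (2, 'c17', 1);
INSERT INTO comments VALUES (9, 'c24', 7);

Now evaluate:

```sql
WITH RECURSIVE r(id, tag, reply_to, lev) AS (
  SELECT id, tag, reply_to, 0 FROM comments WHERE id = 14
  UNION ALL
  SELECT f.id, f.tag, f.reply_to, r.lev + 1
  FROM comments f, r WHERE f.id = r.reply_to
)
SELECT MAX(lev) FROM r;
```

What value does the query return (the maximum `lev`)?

Base: id=14 (c7), reply_to=11, lev 0.
Iteration 1: join on id=11 -> c25 (id 11, reply_to=9, lev 1).
Iteration 2: join on id=9 -> c24 (id 9, reply_to=7, lev 2).
Iteration 3: join on id=7 -> c22 (id 7, reply_to=3, lev 3).
Iteration 4: join on id=3 -> c29 (id 3, reply_to=2, lev 4).
Iteration 5: join on id=2 -> c17 (id 2, reply_to=1, lev 5).
Iteration 6: join on id=1 -> c37 (id 1, reply_to=NULL, lev 6).
Iteration 7: reply_to is NULL; no match; recursion stops.
lev values: 0, 1, 2, 3, 4, 5, 6; the maximum is 6.

6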